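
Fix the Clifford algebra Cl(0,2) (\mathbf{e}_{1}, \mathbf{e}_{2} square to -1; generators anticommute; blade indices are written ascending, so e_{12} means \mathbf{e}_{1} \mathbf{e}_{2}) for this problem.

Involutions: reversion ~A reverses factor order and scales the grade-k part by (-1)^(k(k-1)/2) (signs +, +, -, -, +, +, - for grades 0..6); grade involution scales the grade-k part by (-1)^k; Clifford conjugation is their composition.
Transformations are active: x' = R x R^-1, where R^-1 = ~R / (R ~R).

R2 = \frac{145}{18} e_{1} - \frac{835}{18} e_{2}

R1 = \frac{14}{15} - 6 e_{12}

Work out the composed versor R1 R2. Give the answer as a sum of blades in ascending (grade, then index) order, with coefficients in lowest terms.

Distribute over the terms of R1 (each basis-blade product reordered to ascending indices, repeated generators contracted through their squares):
(\frac{14}{15}) R2 = \frac{203}{27} e_{1} - \frac{1169}{27} e_{2}
(-6 e_{12}) R2 = -\frac{835}{3} e_{1} - \frac{145}{3} e_{2}
Summing the partial products and collecting blades:
Answer: -\frac{7312}{27} e_{1} - \frac{2474}{27} e_{2}


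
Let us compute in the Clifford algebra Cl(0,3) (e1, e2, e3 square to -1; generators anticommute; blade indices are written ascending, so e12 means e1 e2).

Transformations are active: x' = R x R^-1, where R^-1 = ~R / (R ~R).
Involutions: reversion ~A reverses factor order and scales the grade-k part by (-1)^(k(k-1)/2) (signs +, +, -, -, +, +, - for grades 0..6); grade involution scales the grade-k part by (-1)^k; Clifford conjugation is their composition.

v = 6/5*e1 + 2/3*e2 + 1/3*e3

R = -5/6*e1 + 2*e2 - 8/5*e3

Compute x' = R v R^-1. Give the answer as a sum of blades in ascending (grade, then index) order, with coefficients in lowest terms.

~R = -5/6*e1 + 2*e2 - 8/5*e3, and R ~R = -6529/900, so R^-1 = ~R / (-6529/900).
R v = 1/5 - 133/45*e12 + 739/450*e13 + 26/15*e23
Answer: -37674/32645*e1 - 15218/19587*e2 - 4801/19587*e3


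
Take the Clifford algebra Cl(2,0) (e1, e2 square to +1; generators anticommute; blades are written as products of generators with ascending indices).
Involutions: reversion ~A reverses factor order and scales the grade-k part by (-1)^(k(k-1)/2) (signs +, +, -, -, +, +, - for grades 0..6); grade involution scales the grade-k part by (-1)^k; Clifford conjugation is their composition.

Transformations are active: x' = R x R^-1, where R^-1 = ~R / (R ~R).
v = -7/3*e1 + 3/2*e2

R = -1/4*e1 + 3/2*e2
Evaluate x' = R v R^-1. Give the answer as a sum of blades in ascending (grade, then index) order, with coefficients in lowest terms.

~R = -1/4*e1 + 3/2*e2, and R ~R = 37/16, so R^-1 = ~R / (37/16).
R v = 17/6 + 25/8*e1 e2
Answer: 191/111*e1 + 161/74*e2


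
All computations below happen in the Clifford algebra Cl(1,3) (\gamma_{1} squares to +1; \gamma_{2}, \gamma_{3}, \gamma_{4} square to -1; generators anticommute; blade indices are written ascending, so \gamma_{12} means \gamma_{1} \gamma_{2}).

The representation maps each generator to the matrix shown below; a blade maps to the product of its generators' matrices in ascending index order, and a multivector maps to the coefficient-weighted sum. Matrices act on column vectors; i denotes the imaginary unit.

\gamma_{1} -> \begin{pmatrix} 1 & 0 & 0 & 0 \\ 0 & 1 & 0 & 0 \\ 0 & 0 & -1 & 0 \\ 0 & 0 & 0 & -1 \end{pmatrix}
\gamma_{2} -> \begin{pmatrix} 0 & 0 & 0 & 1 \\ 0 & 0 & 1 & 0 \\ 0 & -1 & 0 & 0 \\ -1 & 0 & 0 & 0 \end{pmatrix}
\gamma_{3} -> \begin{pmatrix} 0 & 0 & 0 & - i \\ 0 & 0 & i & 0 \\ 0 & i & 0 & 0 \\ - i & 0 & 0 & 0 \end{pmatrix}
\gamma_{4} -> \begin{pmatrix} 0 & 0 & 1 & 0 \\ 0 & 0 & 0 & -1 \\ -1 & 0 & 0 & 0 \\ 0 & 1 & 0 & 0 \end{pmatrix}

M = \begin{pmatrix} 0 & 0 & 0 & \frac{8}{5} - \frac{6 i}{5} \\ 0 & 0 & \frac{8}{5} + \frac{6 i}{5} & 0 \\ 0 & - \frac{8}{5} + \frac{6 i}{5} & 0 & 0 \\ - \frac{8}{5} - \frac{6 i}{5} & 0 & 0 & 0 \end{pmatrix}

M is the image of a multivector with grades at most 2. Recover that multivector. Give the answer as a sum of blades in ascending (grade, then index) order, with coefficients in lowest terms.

Method: the blade images are trace-orthogonal — tr(rho(e_A) rho(e_B)^-1) = 4 if A = B and 0 otherwise — and rho(e_A)^-1 = (e_A)^2 * rho(e_A) with (e_A)^2 = +1 or -1, so the coefficient of e_A in the preimage is (e_A)^2 * tr(M rho(e_A))/4.
Nonzero projections over blades of grade <= 2: \gamma_{2}: (\gamma_{2})^2 = -1, tr(M rho(\gamma_{2})) = - \frac{32}{5}, coefficient \frac{8}{5}; \gamma_{3}: (\gamma_{3})^2 = -1, tr(M rho(\gamma_{3})) = - \frac{24}{5}, coefficient \frac{6}{5}. Every other blade of grade <= 2 projects to 0.
Answer: \frac{8}{5} \gamma_{2} + \frac{6}{5} \gamma_{3}


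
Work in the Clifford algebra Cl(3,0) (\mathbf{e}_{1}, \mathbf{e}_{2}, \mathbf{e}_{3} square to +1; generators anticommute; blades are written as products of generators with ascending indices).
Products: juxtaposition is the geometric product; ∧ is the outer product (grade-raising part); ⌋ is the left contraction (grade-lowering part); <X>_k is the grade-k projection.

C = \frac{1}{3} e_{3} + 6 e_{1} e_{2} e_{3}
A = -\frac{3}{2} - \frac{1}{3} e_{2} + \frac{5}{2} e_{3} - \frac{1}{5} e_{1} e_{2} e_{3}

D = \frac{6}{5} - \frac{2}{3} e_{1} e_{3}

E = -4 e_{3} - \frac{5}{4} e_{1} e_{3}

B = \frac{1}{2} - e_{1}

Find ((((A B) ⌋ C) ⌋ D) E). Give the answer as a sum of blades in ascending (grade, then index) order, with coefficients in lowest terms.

step 1: -\frac{3}{4} + \frac{3}{2} e_{1} - \frac{1}{6} e_{2} + \frac{5}{4} e_{3} - \frac{1}{3} e_{1} e_{2} + \frac{5}{2} e_{1} e_{3} + \frac{1}{5} e_{2} e_{3} - \frac{1}{10} e_{1} e_{2} e_{3}
step 2: \frac{61}{60} - \frac{6}{5} e_{1} + 15 e_{2} + \frac{7}{4} e_{3} + \frac{15}{2} e_{1} e_{2} + e_{1} e_{3} + 9 e_{2} e_{3} - \frac{9}{2} e_{1} e_{2} e_{3}
step 3: \frac{283}{150} + \frac{7}{6} e_{1} + \frac{4}{5} e_{3} - \frac{61}{90} e_{1} e_{3}
step 4: -\frac{1457}{360} + \frac{167}{45} e_{1} - \frac{1801}{200} e_{3} - \frac{281}{40} e_{1} e_{3}
Answer: -\frac{1457}{360} + \frac{167}{45} e_{1} - \frac{1801}{200} e_{3} - \frac{281}{40} e_{1} e_{3}


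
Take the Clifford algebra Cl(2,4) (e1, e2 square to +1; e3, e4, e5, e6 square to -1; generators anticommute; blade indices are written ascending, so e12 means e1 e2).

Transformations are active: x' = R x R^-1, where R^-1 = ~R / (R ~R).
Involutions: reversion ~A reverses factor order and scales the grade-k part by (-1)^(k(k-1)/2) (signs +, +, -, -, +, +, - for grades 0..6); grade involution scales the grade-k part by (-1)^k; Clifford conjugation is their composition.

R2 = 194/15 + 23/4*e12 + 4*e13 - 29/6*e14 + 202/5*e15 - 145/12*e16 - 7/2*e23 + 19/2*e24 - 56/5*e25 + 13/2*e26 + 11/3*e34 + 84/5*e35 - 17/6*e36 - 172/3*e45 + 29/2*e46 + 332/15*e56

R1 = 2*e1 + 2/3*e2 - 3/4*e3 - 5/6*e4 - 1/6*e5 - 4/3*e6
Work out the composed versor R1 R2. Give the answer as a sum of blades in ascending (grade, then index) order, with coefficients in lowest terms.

Distribute over the terms of R1 (each basis-blade product reordered to ascending indices, repeated generators contracted through their squares):
(2*e1) R2 = 388/15*e1 + 23/2*e2 + 8*e3 - 29/3*e4 + 404/5*e5 - 145/6*e6 - 7*e123 + 19*e124 - 112/5*e125 + 13*e126 + 22/3*e134 + 168/5*e135 - 17/3*e136 - 344/3*e145 + 29*e146 + 664/15*e156
(2/3*e2) R2 = -23/6*e1 + 388/45*e2 - 7/3*e3 + 19/3*e4 - 112/15*e5 + 13/3*e6 - 8/3*e123 + 29/9*e124 - 404/15*e125 + 145/18*e126 + 22/9*e234 + 56/5*e235 - 17/9*e236 - 344/9*e245 + 29/3*e246 + 664/45*e256
(-3/4*e3) R2 = -3*e1 + 21/8*e2 - 97/10*e3 + 11/4*e4 + 63/5*e5 - 17/8*e6 - 69/16*e123 - 29/8*e134 + 303/10*e135 - 145/16*e136 + 57/8*e234 - 42/5*e235 + 39/8*e236 + 43*e345 - 87/8*e346 - 83/5*e356
(-5/6*e4) R2 = 145/36*e1 - 95/12*e2 - 55/18*e3 - 97/9*e4 - 430/9*e5 + 145/12*e6 - 115/24*e124 - 10/3*e134 + 101/3*e145 - 725/72*e146 + 35/12*e234 - 28/3*e245 + 65/12*e246 + 14*e345 - 85/36*e346 - 166/9*e456
(-1/6*e5) R2 = -101/15*e1 + 28/15*e2 - 14/5*e3 + 86/9*e4 - 97/45*e5 + 166/45*e6 - 23/24*e125 - 2/3*e135 + 29/36*e145 - 145/72*e156 + 7/12*e235 - 19/12*e245 + 13/12*e256 - 11/18*e345 - 17/36*e356 + 29/12*e456
(-4/3*e6) R2 = 145/9*e1 - 26/3*e2 + 34/9*e3 - 58/3*e4 - 1328/45*e5 - 776/45*e6 - 23/3*e126 - 16/3*e136 + 58/9*e146 - 808/15*e156 + 14/3*e236 - 38/3*e246 + 224/15*e256 - 44/9*e346 - 112/5*e356 + 688/9*e456
Summing the partial products and collecting blades:
Answer: 5839/180*e1 + 2891/360*e2 - 55/9*e3 - 761/36*e4 + 292/45*e5 - 1687/72*e6 - 671/48*e123 + 1255/72*e124 - 1207/24*e125 + 241/18*e126 + 3/8*e134 + 1897/30*e135 - 321/16*e136 - 2887/36*e145 + 203/8*e146 - 4181/360*e156 + 899/72*e234 + 203/60*e235 + 551/72*e236 - 1769/36*e245 + 29/12*e246 + 5539/180*e256 + 1015/18*e345 - 145/8*e346 - 1421/36*e356 + 725/12*e456


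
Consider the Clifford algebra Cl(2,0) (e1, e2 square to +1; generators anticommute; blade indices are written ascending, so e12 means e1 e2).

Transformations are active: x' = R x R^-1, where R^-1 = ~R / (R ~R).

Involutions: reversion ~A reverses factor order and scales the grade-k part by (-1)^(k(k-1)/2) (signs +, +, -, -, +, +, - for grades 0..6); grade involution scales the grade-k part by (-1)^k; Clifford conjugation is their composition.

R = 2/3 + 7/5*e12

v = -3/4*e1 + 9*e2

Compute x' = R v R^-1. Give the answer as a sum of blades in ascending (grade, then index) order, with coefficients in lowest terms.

~R = 2/3 - 7/5*e12, and R ~R = 541/225, so R^-1 = ~R / (541/225).
R v = 121/10*e1 + 141/20*e2
Answer: 16143/2164*e1 - 2754/541*e2


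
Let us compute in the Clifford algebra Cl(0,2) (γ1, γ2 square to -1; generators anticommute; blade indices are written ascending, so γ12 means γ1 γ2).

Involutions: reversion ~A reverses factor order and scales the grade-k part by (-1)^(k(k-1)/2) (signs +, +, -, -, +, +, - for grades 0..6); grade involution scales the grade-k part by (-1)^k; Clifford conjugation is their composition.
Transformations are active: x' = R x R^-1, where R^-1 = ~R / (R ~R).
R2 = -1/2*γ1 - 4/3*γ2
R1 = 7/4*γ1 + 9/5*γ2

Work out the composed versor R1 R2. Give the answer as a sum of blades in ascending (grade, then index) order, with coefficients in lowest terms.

Distribute over the terms of R1 (each basis-blade product reordered to ascending indices, repeated generators contracted through their squares):
(7/4*γ1) R2 = 7/8 - 7/3*γ12
(9/5*γ2) R2 = 12/5 + 9/10*γ12
Summing the partial products and collecting blades:
Answer: 131/40 - 43/30*γ12


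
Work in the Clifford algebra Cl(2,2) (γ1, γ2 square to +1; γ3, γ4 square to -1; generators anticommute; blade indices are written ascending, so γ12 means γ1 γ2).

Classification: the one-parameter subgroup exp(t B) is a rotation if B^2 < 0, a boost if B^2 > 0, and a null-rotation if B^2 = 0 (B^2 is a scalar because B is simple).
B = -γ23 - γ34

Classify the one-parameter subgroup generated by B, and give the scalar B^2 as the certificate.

B^2 term by term: the squares give (-1)^2*(γ23)^2 + (-1)^2*(γ34)^2 = 1*(+1) + 1*(-1) = 0 (each basis 2-blade squares to minus the product of its generators' squares); cross terms between blades sharing an index anticommute and cancel. So B^2 = 0.
Answer: null-rotation, certificate B^2 = 0. The class reads off the invariant scalar 0 directly.


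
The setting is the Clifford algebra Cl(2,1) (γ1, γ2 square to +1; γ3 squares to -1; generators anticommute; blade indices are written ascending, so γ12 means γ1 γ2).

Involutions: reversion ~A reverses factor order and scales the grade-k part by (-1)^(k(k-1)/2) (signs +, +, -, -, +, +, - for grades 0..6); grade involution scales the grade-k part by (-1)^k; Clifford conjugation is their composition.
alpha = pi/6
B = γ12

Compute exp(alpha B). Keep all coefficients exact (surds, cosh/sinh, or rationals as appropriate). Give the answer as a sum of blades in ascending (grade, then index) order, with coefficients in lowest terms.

B^2 = (1)^2*(γ12)^2 = 1*(-1) = -1 (a basis 2-blade squares to minus the product of its generators' squares).
B^2 = -1 — the series telescopes trigonometrically here: l = 1, alpha*l = pi/6, so exp(alpha B) = cos(pi/6) + (sin(pi/6)/1)*B = sqrt(3)/2 + (1/2)*B.
Answer: sqrt(3)/2 + 1/2*γ12


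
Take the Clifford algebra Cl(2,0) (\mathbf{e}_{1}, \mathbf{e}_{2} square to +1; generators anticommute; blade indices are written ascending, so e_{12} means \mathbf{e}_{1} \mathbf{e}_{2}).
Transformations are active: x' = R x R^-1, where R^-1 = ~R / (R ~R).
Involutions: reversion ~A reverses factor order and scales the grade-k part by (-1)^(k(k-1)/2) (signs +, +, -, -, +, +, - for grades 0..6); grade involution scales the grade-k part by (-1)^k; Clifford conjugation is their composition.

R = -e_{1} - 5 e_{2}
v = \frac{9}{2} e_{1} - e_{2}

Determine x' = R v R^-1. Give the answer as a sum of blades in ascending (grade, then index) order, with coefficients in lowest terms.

~R = -e_{1} - 5 e_{2}, and R ~R = 26, so R^-1 = ~R / (26).
R v = \frac{1}{2} + \frac{47}{2} e_{12}
Answer: -\frac{59}{13} e_{1} + \frac{21}{26} e_{2}


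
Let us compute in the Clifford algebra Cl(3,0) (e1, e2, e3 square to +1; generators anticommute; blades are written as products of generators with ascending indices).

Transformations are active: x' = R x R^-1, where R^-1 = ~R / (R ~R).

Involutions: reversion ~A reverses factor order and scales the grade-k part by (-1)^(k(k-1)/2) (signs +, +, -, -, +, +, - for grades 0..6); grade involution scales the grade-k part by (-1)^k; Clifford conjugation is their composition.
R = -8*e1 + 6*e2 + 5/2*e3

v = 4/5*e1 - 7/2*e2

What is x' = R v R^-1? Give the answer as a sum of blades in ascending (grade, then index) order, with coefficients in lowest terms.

~R = -8*e1 + 6*e2 + 5/2*e3, and R ~R = 425/4, so R^-1 = ~R / (425/4).
R v = -137/5 + 116/5*e1 e2 - 2*e1 e3 + 35/4*e2 e3
Answer: 7068/2125*e1 + 1723/4250*e2 - 548/425*e3


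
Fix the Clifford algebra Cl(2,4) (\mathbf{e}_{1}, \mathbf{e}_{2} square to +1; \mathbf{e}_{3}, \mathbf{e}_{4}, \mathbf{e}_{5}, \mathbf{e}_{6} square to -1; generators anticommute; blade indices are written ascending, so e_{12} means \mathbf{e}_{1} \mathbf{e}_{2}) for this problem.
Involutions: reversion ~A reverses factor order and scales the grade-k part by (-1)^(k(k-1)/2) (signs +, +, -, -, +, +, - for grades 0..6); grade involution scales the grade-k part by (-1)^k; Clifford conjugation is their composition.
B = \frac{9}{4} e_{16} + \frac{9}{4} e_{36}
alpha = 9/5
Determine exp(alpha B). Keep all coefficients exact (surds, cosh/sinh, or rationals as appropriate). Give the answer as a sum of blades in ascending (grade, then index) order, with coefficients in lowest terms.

B^2 term by term: the squares give (\frac{9}{4})^2*(e_{16})^2 + (\frac{9}{4})^2*(e_{36})^2 = \frac{81}{16}*(+1) + \frac{81}{16}*(-1) = 0 (each basis 2-blade squares to minus the product of its generators' squares); cross terms between blades sharing an index anticommute and cancel. So B^2 = 0.
B^2 = 0, so the series closes: exp(alpha B) = 1 + alpha B (parabolic case).
Answer: 1 + \frac{81}{20} e_{16} + \frac{81}{20} e_{36}


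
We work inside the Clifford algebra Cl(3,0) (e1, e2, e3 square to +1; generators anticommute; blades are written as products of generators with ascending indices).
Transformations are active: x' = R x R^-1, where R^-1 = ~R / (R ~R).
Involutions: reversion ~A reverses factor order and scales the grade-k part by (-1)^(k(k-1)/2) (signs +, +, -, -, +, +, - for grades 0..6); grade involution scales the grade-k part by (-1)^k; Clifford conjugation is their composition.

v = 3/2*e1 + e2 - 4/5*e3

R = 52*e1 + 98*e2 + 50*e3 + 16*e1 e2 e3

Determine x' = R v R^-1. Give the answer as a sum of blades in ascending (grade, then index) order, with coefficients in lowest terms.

~R = 52*e1 + 98*e2 + 50*e3 - 16*e1 e2 e3, and R ~R = 15064, so R^-1 = ~R / (15064).
R v = 136 - 539/5*e1 e2 - 663/5*e1 e3 - 522/5*e2 e3
Answer: -14741/18830*e1 + 9897/9415*e2 + 13876/9415*e3


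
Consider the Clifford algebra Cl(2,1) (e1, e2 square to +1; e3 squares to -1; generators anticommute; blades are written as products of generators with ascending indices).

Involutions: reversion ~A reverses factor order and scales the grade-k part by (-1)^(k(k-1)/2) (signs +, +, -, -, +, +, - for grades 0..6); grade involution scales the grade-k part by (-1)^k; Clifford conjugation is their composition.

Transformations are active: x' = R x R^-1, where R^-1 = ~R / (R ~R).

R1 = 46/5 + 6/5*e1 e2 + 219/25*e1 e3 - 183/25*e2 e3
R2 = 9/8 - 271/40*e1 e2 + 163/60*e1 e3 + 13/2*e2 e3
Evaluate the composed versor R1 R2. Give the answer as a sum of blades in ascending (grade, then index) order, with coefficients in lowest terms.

Distribute over the terms of R1 (each basis-blade product reordered to ascending indices, repeated generators contracted through their squares):
(46/5) R2 = 207/20 - 6233/100*e1 e2 + 3749/150*e1 e3 + 299/5*e2 e3
(6/5*e1 e2) R2 = 813/100 + 27/20*e1 e2 + 39/5*e1 e3 - 163/50*e2 e3
(219/25*e1 e3) R2 = 11899/500 + 2847/50*e1 e2 + 1971/200*e1 e3 - 59349/1000*e2 e3
(-183/25*e2 e3) R2 = -2379/50 + 9943/500*e1 e2 - 49593/1000*e1 e3 - 1647/200*e2 e3
Summing the partial products and collecting blades:
Answer: -2651/500 + 7923/500*e1 e2 - 10417/1500*e1 e3 - 2761/250*e2 e3


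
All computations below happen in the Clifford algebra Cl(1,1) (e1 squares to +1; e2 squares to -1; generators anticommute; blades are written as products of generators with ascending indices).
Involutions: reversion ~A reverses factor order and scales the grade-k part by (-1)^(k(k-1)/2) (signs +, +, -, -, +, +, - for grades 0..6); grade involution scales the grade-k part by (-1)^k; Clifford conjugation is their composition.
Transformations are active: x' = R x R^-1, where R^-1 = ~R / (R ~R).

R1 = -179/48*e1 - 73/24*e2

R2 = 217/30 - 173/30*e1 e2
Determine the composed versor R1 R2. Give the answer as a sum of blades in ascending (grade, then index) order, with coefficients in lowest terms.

Distribute over the terms of R1 (each basis-blade product reordered to ascending indices, repeated generators contracted through their squares):
(-179/48*e1) R2 = -38843/1440*e1 + 30967/1440*e2
(-73/24*e2) R2 = 12629/720*e1 - 15841/720*e2
Summing the partial products and collecting blades:
Answer: -2717/288*e1 - 143/288*e2


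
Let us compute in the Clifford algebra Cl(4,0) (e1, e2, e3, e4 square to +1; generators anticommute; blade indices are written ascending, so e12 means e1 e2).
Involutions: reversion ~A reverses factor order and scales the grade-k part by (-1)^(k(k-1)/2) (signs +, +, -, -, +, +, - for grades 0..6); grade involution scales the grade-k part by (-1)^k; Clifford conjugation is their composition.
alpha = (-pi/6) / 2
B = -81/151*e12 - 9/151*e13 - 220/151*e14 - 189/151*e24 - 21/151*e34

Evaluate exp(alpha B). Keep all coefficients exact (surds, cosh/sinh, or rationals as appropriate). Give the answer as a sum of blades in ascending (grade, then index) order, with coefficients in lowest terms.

B^2 term by term: the squares give (-81/151)^2*(e12)^2 + (-9/151)^2*(e13)^2 + (-220/151)^2*(e14)^2 + (-189/151)^2*(e24)^2 + (-21/151)^2*(e34)^2 = 6561/22801*(-1) + 81/22801*(-1) + 48400/22801*(-1) + 35721/22801*(-1) + 441/22801*(-1) = -4 (each basis 2-blade squares to minus the product of its generators' squares); cross terms between blades sharing an index anticommute and cancel; the commuting (index-disjoint) pairs give grade-4 terms 2*c*c'*(blade product), which cancel blade by blade — e1234: 3402/22801 - 3402/22801 = 0 — confirming B is simple. So B^2 = -4.
B^2 = -4 — B^2 < 0, so the exponential closes trigonometrically: l = 2, alpha*l = -pi/6, so exp(alpha B) = cos(-pi/6) + (sin(-pi/6)/2)*B = sqrt(3)/2 + (-1/4)*B.
Answer: sqrt(3)/2 + 81/604*e12 + 9/604*e13 + 55/151*e14 + 189/604*e24 + 21/604*e34


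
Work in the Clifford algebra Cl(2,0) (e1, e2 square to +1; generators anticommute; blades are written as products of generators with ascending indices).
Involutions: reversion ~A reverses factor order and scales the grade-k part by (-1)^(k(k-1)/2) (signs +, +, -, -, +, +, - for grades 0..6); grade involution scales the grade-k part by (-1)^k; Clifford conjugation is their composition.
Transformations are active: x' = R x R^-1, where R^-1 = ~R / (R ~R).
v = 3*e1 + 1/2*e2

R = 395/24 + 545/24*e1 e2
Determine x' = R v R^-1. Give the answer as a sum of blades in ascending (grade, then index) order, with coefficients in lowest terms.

~R = 395/24 - 545/24*e1 e2, and R ~R = 226525/288, so R^-1 = ~R / (226525/288).
R v = 2915/48*e1 - 2875/48*e2
Answer: -8309/18122*e1 - 27243/9061*e2


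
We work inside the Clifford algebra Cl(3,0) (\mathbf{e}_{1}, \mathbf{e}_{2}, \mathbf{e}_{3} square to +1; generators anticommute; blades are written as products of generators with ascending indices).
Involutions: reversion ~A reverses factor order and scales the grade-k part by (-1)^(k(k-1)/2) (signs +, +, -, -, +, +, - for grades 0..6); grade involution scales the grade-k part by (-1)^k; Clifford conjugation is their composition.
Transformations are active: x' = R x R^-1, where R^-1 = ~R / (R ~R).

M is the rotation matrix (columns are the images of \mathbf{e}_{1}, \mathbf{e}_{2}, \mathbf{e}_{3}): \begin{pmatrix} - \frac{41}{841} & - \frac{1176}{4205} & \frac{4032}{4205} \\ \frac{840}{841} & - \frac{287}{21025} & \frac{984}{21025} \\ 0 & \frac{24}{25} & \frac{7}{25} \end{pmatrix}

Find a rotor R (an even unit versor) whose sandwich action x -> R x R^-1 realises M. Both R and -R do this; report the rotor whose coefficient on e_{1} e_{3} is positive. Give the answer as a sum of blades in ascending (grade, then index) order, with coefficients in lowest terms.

Method: write R = a + b12*e_{1} e_{2} + b13*e_{1} e_{3} + b23*e_{2} e_{3} with a^2 + b12^2 + b13^2 + b23^2 = 1 (so R^-1 = ~R). Expanding the columns R e_j ~R gives tr M = 4a^2 - 1 and, from the antisymmetric part, M21 - M12 = -4a*b12, M13 - M31 = 4a*b13, M32 - M23 = -4a*b23.
Here tr M = \frac{183}{841}, so a^2 = (1 + tr M)/4 = \frac{256}{841} and a = ±\frac{16}{29}. Taking a = \frac{16}{29}: M21 - M12 = \frac{5376}{4205}, M13 - M31 = \frac{4032}{4205}, M32 - M23 = \frac{768}{841}, giving b12 = -\frac{84}{145}, b13 = \frac{63}{145}, b23 = -\frac{12}{29}, i.e. R = \frac{16}{29} - \frac{84}{145} e_{1} e_{2} + \frac{63}{145} e_{1} e_{3} - \frac{12}{29} e_{2} e_{3}.
Its e_{1} e_{3} coefficient is already positive.
Answer: \frac{16}{29} - \frac{84}{145} e_{1} e_{2} + \frac{63}{145} e_{1} e_{3} - \frac{12}{29} e_{2} e_{3}. Uniqueness: Spin(3) -> SO(3) maps R and -R to the same rotation of trace \frac{183}{841}; fixing the sign of the e_{1} e_{3} coefficient removes the ambiguity.


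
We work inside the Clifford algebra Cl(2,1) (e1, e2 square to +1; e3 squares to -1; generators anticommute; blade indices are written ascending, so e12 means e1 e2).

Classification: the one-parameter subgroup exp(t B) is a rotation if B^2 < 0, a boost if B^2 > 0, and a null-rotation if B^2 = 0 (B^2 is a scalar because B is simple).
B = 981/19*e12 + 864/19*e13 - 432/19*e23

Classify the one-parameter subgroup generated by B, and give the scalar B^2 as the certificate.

B^2 term by term: the squares give (981/19)^2*(e12)^2 + (864/19)^2*(e13)^2 + (-432/19)^2*(e23)^2 = 962361/361*(-1) + 746496/361*(+1) + 186624/361*(+1) = -81 (each basis 2-blade squares to minus the product of its generators' squares); cross terms between blades sharing an index anticommute and cancel. So B^2 = -81.
Answer: rotation, certificate B^2 = -81. The class reads off the invariant scalar -81 directly.


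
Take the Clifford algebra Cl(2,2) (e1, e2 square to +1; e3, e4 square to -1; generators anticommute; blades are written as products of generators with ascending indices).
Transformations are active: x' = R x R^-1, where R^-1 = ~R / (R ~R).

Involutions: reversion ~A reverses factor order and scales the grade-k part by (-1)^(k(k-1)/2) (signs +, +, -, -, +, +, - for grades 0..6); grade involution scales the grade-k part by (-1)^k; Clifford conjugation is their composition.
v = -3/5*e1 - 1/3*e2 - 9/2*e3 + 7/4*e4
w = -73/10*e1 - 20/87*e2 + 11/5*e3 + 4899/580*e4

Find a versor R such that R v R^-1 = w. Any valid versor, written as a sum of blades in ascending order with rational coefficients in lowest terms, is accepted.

Key observation: q(v) = q(w) = -82229/3600 (sandwiches preserve the norm), so R = v + w = -79/10*e1 - 49/87*e2 - 23/10*e3 + 2957/290*e4 works whenever it is invertible — the component of v along it is kept and (v - w)/2 reverses, sending v to w.
Answer: -79/10*e1 - 49/87*e2 - 23/10*e3 + 2957/290*e4


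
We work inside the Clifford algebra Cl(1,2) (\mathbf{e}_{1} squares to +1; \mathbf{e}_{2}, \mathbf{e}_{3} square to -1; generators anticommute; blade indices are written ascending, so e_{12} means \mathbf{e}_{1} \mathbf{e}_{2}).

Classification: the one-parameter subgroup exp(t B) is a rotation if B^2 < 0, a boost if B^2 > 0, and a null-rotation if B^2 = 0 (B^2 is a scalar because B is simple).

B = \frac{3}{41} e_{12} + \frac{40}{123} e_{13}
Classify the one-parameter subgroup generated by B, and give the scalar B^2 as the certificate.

B^2 term by term: the squares give (\frac{3}{41})^2*(e_{12})^2 + (\frac{40}{123})^2*(e_{13})^2 = \frac{9}{1681}*(+1) + \frac{1600}{15129}*(+1) = \frac{1}{9} (each basis 2-blade squares to minus the product of its generators' squares); cross terms between blades sharing an index anticommute and cancel. So B^2 = \frac{1}{9}.
Answer: boost, certificate B^2 = \frac{1}{9}. The class reads off the invariant scalar \frac{1}{9} directly.


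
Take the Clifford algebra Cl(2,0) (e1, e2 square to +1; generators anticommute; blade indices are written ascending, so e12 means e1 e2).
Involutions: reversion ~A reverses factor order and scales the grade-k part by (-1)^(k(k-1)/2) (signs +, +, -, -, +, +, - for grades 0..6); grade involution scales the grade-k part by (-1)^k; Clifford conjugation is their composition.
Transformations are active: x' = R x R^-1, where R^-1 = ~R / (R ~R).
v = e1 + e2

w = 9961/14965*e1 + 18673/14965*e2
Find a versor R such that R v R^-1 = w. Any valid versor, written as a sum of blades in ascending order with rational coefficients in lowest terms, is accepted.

The midline construction: v and w both square to 2, so reflecting in their sum 24926/14965*e1 + 33638/14965*e2 exchanges them.
Answer: 24926/14965*e1 + 33638/14965*e2


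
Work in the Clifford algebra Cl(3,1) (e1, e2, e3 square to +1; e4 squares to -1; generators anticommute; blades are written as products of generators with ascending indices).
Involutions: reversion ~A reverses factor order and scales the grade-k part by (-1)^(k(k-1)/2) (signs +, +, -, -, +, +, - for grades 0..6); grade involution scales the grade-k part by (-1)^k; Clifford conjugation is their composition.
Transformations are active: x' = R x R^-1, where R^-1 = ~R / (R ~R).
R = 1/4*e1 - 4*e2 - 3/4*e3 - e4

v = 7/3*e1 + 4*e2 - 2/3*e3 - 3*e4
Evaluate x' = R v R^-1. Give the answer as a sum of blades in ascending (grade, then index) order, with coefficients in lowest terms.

~R = 1/4*e1 - 4*e2 - 3/4*e3 - e4, and R ~R = 125/8, so R^-1 = ~R / (125/8).
R v = -215/12 + 31/3*e1 e2 + 19/12*e1 e3 + 19/12*e1 e4 + 17/3*e2 e3 + 16*e2 e4 + 19/12*e3 e4
Answer: -218/75*e1 + 388/75*e2 + 179/75*e3 + 397/75*e4


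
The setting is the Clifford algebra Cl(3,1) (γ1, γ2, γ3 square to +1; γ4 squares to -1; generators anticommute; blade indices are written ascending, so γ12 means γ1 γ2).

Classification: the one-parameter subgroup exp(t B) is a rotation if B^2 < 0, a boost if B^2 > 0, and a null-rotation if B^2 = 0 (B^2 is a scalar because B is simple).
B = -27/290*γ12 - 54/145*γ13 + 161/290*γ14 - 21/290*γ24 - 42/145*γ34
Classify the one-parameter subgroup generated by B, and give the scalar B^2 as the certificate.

B^2 term by term: the squares give (-27/290)^2*(γ12)^2 + (-54/145)^2*(γ13)^2 + (161/290)^2*(γ14)^2 + (-21/290)^2*(γ24)^2 + (-42/145)^2*(γ34)^2 = 729/84100*(-1) + 2916/21025*(-1) + 25921/84100*(+1) + 441/84100*(+1) + 1764/21025*(+1) = 1/4 (each basis 2-blade squares to minus the product of its generators' squares); cross terms between blades sharing an index anticommute and cancel; the commuting (index-disjoint) pairs give grade-4 terms 2*c*c'*(blade product), which cancel blade by blade — γ1234: 1134/21025 - 1134/21025 = 0 — confirming B is simple. So B^2 = 1/4.
Answer: boost, certificate B^2 = 1/4. Note: conjugating B changes its blade decomposition but never the scalar B^2 = 1/4, whose sign settles the classification.


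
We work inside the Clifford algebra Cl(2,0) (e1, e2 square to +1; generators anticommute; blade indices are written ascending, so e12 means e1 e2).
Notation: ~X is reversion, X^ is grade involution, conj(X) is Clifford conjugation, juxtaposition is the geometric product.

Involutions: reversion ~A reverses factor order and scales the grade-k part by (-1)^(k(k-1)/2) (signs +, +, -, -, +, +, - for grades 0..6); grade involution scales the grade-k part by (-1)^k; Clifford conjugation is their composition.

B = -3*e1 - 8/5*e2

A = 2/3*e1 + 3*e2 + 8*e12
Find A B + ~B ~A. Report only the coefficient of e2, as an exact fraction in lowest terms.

first term: -34/5 - 64/5*e1 + 24*e2 + 119/15*e12
second term: -34/5 - 64/5*e1 + 24*e2 - 119/15*e12
Answer: 48


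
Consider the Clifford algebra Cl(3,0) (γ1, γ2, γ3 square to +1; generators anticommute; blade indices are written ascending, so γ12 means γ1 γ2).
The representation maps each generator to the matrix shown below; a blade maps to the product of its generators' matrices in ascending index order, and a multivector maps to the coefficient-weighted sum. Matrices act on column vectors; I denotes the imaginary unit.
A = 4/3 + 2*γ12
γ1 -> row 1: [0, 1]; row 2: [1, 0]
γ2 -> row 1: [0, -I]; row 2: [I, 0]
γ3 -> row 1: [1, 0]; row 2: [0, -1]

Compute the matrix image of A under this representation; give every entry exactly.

Bivector images (products of the table entries): rho(γ12) = rho(γ1)rho(γ2) = row 1: [I, 0]; row 2: [0, -I].
M = (4/3)*1 + (2)*rho(γ12), summed entrywise (1 is the identity matrix):
Answer: row 1: [4/3 + 2*I, 0]; row 2: [0, 4/3 - 2*I]


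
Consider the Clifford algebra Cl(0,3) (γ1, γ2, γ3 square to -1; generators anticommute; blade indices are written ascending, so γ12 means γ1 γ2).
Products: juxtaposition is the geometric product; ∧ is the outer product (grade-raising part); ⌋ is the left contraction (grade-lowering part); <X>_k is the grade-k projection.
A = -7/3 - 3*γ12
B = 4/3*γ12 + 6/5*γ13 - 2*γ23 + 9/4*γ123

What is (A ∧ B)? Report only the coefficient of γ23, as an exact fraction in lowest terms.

step 1: -28/9*γ12 - 14/5*γ13 + 14/3*γ23 - 21/4*γ123
Answer: 14/3


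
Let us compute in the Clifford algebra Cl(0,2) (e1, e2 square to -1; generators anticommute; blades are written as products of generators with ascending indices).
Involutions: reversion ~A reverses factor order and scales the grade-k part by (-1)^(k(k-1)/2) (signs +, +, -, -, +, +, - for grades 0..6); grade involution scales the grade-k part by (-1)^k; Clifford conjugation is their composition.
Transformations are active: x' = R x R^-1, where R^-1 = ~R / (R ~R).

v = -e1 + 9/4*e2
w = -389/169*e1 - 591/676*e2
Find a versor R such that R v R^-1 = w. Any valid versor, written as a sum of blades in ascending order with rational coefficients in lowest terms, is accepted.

Construction: equal norms (both -97/16) license R = v + w = -558/169*e1 + 465/338*e2 — nothing changes along that direction, while (v - w)/2 changes sign, so v maps onto w.
Answer: -558/169*e1 + 465/338*e2


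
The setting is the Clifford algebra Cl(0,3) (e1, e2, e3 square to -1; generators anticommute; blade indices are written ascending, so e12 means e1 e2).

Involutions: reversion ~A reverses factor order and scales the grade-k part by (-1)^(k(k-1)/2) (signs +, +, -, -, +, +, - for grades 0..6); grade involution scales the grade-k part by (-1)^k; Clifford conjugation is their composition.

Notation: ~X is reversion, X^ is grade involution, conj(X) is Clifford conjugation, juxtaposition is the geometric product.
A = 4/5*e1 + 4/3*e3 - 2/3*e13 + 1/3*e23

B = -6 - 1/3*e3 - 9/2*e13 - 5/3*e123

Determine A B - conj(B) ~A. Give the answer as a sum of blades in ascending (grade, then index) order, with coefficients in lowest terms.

first term: -23/9 - 157/15*e1 + 11/9*e2 - 22/5*e3 + 67/18*e12 + 56/15*e13 - 2/3*e23
second term: -31/9 - 167/15*e1 - 11/9*e2 - 22/5*e3 + 13/18*e12 - 64/15*e13 + 10/3*e23
Answer: 8/9 + 2/3*e1 + 22/9*e2 + 3*e12 + 8*e13 - 4*e23


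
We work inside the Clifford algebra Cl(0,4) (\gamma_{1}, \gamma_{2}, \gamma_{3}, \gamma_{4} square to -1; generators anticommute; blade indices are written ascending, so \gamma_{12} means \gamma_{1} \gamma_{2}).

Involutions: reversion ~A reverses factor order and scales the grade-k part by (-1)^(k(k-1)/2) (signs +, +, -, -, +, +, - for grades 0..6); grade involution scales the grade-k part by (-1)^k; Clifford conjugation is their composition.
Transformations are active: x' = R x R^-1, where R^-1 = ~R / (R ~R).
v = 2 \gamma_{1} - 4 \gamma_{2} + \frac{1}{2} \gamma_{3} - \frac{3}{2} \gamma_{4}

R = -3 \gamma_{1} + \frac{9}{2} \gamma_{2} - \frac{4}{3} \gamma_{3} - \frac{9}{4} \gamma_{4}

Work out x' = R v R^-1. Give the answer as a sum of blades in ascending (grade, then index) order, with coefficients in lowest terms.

~R = -3 \gamma_{1} + \frac{9}{2} \gamma_{2} - \frac{4}{3} \gamma_{3} - \frac{9}{4} \gamma_{4}, and R ~R = -\frac{5197}{144}, so R^-1 = ~R / (-\frac{5197}{144}).
R v = \frac{511}{24} + 3 \gamma_{12} + \frac{7}{6} \gamma_{13} + 9 \gamma_{14} - \frac{37}{12} \gamma_{23} - \frac{63}{4} \gamma_{24} + \frac{25}{8} \gamma_{34}
Answer: \frac{8002}{5197} \gamma_{1} - \frac{6806}{5197} \gamma_{2} + \frac{11155}{10394} \gamma_{3} + \frac{43185}{10394} \gamma_{4}


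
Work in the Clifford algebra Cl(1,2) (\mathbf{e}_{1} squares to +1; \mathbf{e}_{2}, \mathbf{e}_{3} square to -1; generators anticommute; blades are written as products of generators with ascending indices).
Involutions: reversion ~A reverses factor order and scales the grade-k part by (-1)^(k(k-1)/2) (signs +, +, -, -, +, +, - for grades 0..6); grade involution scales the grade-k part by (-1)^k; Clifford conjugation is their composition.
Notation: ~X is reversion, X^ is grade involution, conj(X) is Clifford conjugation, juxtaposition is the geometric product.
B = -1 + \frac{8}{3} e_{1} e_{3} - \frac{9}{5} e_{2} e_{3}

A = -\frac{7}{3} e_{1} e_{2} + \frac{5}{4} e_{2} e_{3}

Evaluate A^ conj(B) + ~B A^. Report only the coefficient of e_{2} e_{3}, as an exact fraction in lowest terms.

first term: -\frac{9}{4} + \frac{17}{3} e_{1} e_{2} + \frac{21}{5} e_{1} e_{3} - \frac{269}{36} e_{2} e_{3}
second term: -\frac{9}{4} - e_{1} e_{2} - \frac{21}{5} e_{1} e_{3} + \frac{179}{36} e_{2} e_{3}
Answer: -\frac{5}{2}


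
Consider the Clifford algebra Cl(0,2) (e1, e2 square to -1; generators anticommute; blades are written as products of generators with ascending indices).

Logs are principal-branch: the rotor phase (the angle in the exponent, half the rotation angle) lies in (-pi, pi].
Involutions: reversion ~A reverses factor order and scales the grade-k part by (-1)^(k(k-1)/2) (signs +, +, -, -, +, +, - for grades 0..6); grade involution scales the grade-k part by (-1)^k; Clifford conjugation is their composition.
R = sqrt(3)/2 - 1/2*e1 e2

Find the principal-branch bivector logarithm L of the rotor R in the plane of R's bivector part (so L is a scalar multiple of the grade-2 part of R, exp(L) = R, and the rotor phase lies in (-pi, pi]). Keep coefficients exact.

The scalar part of R is sqrt(3)/2, which pins the rotor phase on the principal branch; dividing the bivector part by the sine of that phase recovers the unit plane, and L is the phase times that plane.
Concretely: cos(phase) = sqrt(3)/2 gives phase = ±pi/6, and since phase/sin(phase) is even the sign is immaterial: L = (phase/sin(phase)) * <R>_2 = (pi/3) * <R>_2.
Answer: -pi/6*e1 e2


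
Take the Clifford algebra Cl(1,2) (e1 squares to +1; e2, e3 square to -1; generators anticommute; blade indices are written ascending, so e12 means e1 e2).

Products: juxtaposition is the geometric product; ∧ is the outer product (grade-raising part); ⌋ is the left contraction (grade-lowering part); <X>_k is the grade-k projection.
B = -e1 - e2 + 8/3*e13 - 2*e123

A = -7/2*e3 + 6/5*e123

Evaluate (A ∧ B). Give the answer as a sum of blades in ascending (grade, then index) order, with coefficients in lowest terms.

step 1: -7/2*e13 - 7/2*e23
Answer: -7/2*e13 - 7/2*e23


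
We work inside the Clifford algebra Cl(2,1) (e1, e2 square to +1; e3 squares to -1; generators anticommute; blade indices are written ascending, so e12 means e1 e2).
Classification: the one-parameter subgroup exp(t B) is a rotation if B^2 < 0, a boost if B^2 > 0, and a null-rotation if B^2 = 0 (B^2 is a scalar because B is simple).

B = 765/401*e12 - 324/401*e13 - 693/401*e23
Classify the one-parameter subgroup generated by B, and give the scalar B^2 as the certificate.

B^2 term by term: the squares give (765/401)^2*(e12)^2 + (-324/401)^2*(e13)^2 + (-693/401)^2*(e23)^2 = 585225/160801*(-1) + 104976/160801*(+1) + 480249/160801*(+1) = 0 (each basis 2-blade squares to minus the product of its generators' squares); cross terms between blades sharing an index anticommute and cancel. So B^2 = 0.
Answer: null-rotation, certificate B^2 = 0. Because 0 is invariant under every versor sandwich, the classification follows from its sign alone.


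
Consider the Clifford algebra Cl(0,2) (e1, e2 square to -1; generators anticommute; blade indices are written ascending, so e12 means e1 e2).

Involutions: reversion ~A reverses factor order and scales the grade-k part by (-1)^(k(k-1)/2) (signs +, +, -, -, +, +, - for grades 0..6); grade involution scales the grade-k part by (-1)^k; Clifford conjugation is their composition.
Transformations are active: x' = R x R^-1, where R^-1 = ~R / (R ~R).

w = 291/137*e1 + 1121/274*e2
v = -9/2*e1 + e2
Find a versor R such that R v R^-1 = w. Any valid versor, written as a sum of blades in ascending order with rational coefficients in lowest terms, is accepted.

Equal squares first: v^2 = w^2 = -85/4. Then v + w = -651/274*e1 + 1395/274*e2 is a versor taking v to w, provided it is invertible.
Answer: -651/274*e1 + 1395/274*e2


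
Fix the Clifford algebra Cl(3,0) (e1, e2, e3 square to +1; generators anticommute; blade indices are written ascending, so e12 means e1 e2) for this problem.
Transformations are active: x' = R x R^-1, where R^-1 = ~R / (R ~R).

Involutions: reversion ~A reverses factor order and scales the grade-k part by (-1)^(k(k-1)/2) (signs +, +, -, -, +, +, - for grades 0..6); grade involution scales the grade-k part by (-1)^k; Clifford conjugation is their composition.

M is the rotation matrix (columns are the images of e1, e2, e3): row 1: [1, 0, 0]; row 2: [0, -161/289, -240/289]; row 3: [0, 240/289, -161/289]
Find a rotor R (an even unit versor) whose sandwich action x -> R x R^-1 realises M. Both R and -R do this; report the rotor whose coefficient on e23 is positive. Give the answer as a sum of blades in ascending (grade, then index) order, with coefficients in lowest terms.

Method: write R = a + b12*e12 + b13*e13 + b23*e23 with a^2 + b12^2 + b13^2 + b23^2 = 1 (so R^-1 = ~R). Expanding the columns R e_j ~R gives tr M = 4a^2 - 1 and, from the antisymmetric part, M21 - M12 = -4a*b12, M13 - M31 = 4a*b13, M32 - M23 = -4a*b23.
Here tr M = -33/289, so a^2 = (1 + tr M)/4 = 64/289 and a = ±8/17. Taking a = 8/17: M21 - M12 = 0, M13 - M31 = 0, M32 - M23 = 480/289, giving b12 = 0, b13 = 0, b23 = -15/17, i.e. R = 8/17 - 15/17*e23.
Its e23 coefficient is negative, so report the other preimage -R.
Answer: -8/17 + 15/17*e23. Uniqueness: Spin(3) -> SO(3) maps R and -R to the same rotation of trace -33/289; fixing the sign of the e23 coefficient removes the ambiguity.


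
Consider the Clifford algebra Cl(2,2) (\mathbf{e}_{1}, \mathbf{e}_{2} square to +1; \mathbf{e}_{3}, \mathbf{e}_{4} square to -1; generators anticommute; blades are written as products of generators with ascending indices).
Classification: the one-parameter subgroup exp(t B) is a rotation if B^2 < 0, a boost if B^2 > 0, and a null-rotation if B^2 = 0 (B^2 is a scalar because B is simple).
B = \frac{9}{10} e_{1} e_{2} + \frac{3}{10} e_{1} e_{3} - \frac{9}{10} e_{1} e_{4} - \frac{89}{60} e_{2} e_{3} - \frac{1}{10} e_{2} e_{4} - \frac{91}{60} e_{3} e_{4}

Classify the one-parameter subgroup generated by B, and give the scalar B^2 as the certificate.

B^2 term by term: the squares give (\frac{9}{10})^2*(e_{1} e_{2})^2 + (\frac{3}{10})^2*(e_{1} e_{3})^2 + (-\frac{9}{10})^2*(e_{1} e_{4})^2 + (-\frac{89}{60})^2*(e_{2} e_{3})^2 + (-\frac{1}{10})^2*(e_{2} e_{4})^2 + (-\frac{91}{60})^2*(e_{3} e_{4})^2 = \frac{81}{100}*(-1) + \frac{9}{100}*(+1) + \frac{81}{100}*(+1) + \frac{7921}{3600}*(+1) + \frac{1}{100}*(+1) + \frac{8281}{3600}*(-1) = 0 (each basis 2-blade squares to minus the product of its generators' squares); cross terms between blades sharing an index anticommute and cancel; the commuting (index-disjoint) pairs give grade-4 terms 2*c*c'*(blade product), which cancel blade by blade — e_{1} e_{2} e_{3} e_{4}: -\frac{273}{100} + \frac{3}{50} + \frac{267}{100} = 0 — confirming B is simple. So B^2 = 0.
Answer: null-rotation, certificate B^2 = 0. The class reads off the invariant scalar 0 directly.
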